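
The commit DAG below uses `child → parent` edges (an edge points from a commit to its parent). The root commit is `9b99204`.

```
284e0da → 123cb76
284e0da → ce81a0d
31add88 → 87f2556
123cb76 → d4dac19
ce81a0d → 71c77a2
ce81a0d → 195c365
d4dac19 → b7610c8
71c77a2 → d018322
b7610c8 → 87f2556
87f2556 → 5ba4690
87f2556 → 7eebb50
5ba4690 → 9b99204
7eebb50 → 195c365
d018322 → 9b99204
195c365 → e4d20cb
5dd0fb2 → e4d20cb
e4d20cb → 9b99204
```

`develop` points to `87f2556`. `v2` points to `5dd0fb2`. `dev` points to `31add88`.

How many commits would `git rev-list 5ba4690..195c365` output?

2

Reachable from 195c365: {195c365, 9b99204, e4d20cb}.
Reachable from 5ba4690: {5ba4690, 9b99204}.
In 195c365's history but not 5ba4690's: {195c365, e4d20cb} — 2 commits.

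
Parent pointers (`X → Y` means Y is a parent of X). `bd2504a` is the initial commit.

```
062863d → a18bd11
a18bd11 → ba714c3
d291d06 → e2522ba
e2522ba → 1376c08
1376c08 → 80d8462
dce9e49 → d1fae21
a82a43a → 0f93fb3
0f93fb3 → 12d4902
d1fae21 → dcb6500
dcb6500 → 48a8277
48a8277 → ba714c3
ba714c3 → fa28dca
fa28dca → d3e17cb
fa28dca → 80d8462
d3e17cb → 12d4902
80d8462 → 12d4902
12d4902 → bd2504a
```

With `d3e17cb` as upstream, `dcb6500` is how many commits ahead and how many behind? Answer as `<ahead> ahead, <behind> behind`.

5 ahead, 0 behind

Reachable from dcb6500: {12d4902, 48a8277, 80d8462, ba714c3, bd2504a, d3e17cb, dcb6500, fa28dca}.
Reachable from d3e17cb: {12d4902, bd2504a, d3e17cb}.
Only in dcb6500's history (ahead): {48a8277, 80d8462, ba714c3, dcb6500, fa28dca} — 5.
Only in d3e17cb's history (behind): {} — 0.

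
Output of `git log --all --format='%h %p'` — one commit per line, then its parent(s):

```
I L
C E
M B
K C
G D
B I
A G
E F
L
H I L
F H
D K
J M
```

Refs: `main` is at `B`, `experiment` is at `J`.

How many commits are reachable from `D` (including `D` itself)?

8

Walking parent pointers from D: reachable set = {C, D, E, F, H, I, K, L}.
That is 8 commits.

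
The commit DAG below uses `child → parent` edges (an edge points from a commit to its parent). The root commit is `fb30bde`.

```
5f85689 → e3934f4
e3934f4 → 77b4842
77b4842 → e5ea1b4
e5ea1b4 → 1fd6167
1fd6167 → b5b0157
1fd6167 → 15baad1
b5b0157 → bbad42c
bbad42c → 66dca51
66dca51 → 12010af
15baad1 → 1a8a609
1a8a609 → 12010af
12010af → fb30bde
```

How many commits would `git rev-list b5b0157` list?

Walking parent pointers from b5b0157: reachable set = {12010af, 66dca51, b5b0157, bbad42c, fb30bde}.
That is 5 commits.

5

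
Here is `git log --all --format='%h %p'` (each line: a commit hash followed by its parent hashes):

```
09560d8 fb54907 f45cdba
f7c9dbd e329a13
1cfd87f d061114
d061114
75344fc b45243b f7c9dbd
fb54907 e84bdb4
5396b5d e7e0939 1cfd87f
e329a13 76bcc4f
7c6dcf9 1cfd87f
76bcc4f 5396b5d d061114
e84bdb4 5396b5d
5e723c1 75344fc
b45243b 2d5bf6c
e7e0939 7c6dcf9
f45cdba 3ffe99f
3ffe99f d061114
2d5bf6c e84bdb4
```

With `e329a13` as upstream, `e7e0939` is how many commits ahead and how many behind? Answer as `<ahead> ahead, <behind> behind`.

0 ahead, 3 behind

Reachable from e7e0939: {1cfd87f, 7c6dcf9, d061114, e7e0939}.
Reachable from e329a13: {1cfd87f, 5396b5d, 76bcc4f, 7c6dcf9, d061114, e329a13, e7e0939}.
Only in e7e0939's history (ahead): {} — 0.
Only in e329a13's history (behind): {5396b5d, 76bcc4f, e329a13} — 3.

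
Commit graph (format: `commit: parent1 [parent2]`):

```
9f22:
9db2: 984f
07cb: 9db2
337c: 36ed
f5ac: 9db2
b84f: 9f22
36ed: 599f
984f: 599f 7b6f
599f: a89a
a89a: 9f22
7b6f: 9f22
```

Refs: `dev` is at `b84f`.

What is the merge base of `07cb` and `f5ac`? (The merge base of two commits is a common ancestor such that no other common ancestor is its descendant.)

Ancestors of 07cb: {07cb, 599f, 7b6f, 984f, 9db2, 9f22, a89a}.
Ancestors of f5ac: {599f, 7b6f, 984f, 9db2, 9f22, a89a, f5ac}.
Common ancestors: {599f, 7b6f, 984f, 9db2, 9f22, a89a}.
Among these, 9db2 is not an ancestor of any other common ancestor — it is the merge base.

9db2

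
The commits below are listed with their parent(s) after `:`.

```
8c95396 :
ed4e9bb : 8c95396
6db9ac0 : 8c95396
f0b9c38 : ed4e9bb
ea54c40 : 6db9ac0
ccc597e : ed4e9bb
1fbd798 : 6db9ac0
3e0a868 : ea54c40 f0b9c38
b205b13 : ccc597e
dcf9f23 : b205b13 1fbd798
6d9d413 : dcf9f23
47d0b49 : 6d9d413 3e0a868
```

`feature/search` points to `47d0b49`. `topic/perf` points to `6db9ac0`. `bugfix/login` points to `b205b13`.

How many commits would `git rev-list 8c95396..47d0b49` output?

11

Reachable from 47d0b49: {1fbd798, 3e0a868, 47d0b49, 6d9d413, 6db9ac0, 8c95396, b205b13, ccc597e, dcf9f23, ea54c40, ed4e9bb, f0b9c38}.
Reachable from 8c95396: {8c95396}.
In 47d0b49's history but not 8c95396's: {1fbd798, 3e0a868, 47d0b49, 6d9d413, 6db9ac0, b205b13, ccc597e, dcf9f23, ea54c40, ed4e9bb, f0b9c38} — 11 commits.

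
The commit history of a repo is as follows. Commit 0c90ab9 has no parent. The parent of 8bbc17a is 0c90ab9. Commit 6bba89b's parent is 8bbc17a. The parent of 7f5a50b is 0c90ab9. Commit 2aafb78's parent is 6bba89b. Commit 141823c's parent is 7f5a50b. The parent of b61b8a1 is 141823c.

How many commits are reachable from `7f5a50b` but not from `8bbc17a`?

Reachable from 7f5a50b: {0c90ab9, 7f5a50b}.
Reachable from 8bbc17a: {0c90ab9, 8bbc17a}.
In 7f5a50b's history but not 8bbc17a's: {7f5a50b} — 1 commit.

1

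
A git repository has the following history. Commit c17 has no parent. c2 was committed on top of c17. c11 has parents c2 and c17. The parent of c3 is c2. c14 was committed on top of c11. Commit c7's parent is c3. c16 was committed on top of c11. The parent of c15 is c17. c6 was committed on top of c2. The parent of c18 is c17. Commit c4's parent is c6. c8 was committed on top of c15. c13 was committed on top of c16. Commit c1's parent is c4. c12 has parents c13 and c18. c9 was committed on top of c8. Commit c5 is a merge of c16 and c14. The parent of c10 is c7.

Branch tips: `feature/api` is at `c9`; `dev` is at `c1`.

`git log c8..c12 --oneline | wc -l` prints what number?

6

Reachable from c12: {c11, c12, c13, c16, c17, c18, c2}.
Reachable from c8: {c15, c17, c8}.
In c12's history but not c8's: {c11, c12, c13, c16, c18, c2} — 6 commits.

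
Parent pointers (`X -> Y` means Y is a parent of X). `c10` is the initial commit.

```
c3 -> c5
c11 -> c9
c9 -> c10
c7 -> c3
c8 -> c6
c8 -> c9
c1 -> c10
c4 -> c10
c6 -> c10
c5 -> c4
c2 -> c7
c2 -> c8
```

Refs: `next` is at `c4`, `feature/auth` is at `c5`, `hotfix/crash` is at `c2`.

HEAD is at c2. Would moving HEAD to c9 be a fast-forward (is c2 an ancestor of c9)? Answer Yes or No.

No

A fast-forward from c2 to c9 is possible iff c2 is an ancestor of c9.
Ancestors of c9: {c10, c9}.
c2 is not among them, so fast-forward is not possible.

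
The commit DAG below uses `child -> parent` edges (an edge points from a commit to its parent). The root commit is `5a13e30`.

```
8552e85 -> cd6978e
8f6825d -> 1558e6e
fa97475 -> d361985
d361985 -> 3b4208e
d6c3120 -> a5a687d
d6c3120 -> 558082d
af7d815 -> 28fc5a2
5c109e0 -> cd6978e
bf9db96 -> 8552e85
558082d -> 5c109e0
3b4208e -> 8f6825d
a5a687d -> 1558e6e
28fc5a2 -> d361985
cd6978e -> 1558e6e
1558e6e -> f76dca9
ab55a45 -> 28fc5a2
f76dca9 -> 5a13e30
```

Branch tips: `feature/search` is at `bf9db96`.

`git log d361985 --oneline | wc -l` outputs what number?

Walking parent pointers from d361985: reachable set = {1558e6e, 3b4208e, 5a13e30, 8f6825d, d361985, f76dca9}.
That is 6 commits.

6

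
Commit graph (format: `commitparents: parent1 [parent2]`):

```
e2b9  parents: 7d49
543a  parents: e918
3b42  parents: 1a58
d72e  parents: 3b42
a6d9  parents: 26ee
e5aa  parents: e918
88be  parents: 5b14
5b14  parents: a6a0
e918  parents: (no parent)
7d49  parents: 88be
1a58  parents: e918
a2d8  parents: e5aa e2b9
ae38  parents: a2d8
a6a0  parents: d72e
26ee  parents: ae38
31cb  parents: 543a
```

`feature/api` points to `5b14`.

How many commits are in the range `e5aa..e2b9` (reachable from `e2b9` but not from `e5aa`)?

Reachable from e2b9: {1a58, 3b42, 5b14, 7d49, 88be, a6a0, d72e, e2b9, e918}.
Reachable from e5aa: {e5aa, e918}.
In e2b9's history but not e5aa's: {1a58, 3b42, 5b14, 7d49, 88be, a6a0, d72e, e2b9} — 8 commits.

8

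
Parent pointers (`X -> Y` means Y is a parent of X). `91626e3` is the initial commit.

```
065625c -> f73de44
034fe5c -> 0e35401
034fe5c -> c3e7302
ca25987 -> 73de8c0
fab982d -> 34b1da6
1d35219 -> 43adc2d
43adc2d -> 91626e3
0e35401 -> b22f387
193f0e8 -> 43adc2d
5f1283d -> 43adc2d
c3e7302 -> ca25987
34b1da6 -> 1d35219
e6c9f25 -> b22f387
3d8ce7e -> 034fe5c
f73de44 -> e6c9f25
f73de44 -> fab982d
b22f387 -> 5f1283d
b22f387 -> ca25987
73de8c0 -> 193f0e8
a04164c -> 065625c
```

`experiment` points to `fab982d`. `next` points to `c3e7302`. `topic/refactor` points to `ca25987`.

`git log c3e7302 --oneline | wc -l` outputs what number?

6

Walking parent pointers from c3e7302: reachable set = {193f0e8, 43adc2d, 73de8c0, 91626e3, c3e7302, ca25987}.
That is 6 commits.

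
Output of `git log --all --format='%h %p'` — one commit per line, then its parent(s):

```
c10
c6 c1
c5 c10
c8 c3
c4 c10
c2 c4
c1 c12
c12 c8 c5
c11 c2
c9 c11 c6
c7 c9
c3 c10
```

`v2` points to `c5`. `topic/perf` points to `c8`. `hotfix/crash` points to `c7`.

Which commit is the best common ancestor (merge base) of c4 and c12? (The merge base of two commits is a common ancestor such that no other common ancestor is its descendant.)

c10

Ancestors of c4: {c10, c4}.
Ancestors of c12: {c10, c12, c3, c5, c8}.
Common ancestors: {c10}.
The only common ancestor is c10, so it is the merge base.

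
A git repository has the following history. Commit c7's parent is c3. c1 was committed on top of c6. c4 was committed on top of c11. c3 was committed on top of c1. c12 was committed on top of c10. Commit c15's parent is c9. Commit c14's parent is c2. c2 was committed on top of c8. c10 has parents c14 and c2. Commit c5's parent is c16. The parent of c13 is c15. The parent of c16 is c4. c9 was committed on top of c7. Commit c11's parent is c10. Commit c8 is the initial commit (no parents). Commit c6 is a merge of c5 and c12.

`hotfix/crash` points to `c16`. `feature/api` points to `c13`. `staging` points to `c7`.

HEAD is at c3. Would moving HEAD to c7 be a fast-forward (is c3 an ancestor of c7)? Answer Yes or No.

A fast-forward from c3 to c7 is possible iff c3 is an ancestor of c7.
Ancestors of c7: {c1, c10, c11, c12, c14, c16, c2, c3, c4, c5, c6, c7, c8}.
c3 is among them, so fast-forward is possible.

Yes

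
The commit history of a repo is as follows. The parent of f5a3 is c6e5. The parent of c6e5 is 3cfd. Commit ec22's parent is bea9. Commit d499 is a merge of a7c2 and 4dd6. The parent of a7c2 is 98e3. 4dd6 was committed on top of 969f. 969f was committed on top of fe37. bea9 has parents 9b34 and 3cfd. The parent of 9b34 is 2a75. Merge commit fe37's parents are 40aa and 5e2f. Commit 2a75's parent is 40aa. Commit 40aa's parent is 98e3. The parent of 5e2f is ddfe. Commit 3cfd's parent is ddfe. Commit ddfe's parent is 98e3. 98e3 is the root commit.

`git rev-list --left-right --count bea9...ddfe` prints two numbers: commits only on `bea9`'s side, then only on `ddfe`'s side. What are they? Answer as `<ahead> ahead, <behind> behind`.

Reachable from bea9: {2a75, 3cfd, 40aa, 98e3, 9b34, bea9, ddfe}.
Reachable from ddfe: {98e3, ddfe}.
Only in bea9's history (ahead): {2a75, 3cfd, 40aa, 9b34, bea9} — 5.
Only in ddfe's history (behind): {} — 0.

5 ahead, 0 behind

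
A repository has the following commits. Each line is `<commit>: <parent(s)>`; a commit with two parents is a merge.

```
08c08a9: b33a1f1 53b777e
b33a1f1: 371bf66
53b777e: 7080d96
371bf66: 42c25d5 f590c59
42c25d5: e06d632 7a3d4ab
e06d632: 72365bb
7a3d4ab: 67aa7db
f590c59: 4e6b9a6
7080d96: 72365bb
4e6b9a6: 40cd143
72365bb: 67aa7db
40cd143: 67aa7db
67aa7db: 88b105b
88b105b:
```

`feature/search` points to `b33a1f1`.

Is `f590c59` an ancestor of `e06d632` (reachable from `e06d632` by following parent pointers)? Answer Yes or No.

No

Ancestors of e06d632: {67aa7db, 72365bb, 88b105b, e06d632}.
f590c59 is not in that set, so it is not an ancestor of e06d632.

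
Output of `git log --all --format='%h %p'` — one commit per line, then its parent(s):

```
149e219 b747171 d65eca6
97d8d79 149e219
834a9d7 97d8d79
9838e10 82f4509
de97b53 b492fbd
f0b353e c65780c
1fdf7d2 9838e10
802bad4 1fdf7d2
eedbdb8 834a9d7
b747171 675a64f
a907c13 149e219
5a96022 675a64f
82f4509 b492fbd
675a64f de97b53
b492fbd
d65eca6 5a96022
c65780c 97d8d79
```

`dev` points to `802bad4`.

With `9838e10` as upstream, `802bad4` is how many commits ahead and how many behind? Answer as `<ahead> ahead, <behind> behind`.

Reachable from 802bad4: {1fdf7d2, 802bad4, 82f4509, 9838e10, b492fbd}.
Reachable from 9838e10: {82f4509, 9838e10, b492fbd}.
Only in 802bad4's history (ahead): {1fdf7d2, 802bad4} — 2.
Only in 9838e10's history (behind): {} — 0.

2 ahead, 0 behind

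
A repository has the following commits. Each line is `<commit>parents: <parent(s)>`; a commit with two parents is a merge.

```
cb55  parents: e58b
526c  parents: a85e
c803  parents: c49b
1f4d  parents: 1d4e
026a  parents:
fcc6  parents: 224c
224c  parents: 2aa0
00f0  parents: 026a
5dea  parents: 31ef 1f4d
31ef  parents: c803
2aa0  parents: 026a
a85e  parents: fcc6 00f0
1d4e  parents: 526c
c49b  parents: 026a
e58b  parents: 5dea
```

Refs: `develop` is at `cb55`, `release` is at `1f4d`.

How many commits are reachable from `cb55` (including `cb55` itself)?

15

Walking parent pointers from cb55: reachable set = {00f0, 026a, 1d4e, 1f4d, 224c, 2aa0, 31ef, 526c, 5dea, a85e, c49b, c803, cb55, e58b, fcc6}.
That is 15 commits.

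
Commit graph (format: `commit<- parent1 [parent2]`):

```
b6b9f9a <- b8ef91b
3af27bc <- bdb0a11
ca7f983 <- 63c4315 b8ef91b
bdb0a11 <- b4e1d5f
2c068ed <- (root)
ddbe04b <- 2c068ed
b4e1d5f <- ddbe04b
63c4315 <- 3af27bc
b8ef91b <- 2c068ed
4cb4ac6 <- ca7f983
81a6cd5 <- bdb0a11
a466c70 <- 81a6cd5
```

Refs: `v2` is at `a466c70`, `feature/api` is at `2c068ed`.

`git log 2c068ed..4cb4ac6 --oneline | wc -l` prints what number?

Reachable from 4cb4ac6: {2c068ed, 3af27bc, 4cb4ac6, 63c4315, b4e1d5f, b8ef91b, bdb0a11, ca7f983, ddbe04b}.
Reachable from 2c068ed: {2c068ed}.
In 4cb4ac6's history but not 2c068ed's: {3af27bc, 4cb4ac6, 63c4315, b4e1d5f, b8ef91b, bdb0a11, ca7f983, ddbe04b} — 8 commits.

8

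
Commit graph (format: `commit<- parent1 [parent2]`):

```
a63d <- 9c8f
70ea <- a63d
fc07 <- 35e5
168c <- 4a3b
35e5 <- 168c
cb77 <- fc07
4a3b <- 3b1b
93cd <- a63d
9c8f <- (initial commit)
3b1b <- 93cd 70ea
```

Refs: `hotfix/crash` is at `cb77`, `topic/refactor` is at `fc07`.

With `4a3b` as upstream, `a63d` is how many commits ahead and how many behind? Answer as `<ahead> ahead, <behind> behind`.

Reachable from a63d: {9c8f, a63d}.
Reachable from 4a3b: {3b1b, 4a3b, 70ea, 93cd, 9c8f, a63d}.
Only in a63d's history (ahead): {} — 0.
Only in 4a3b's history (behind): {3b1b, 4a3b, 70ea, 93cd} — 4.

0 ahead, 4 behind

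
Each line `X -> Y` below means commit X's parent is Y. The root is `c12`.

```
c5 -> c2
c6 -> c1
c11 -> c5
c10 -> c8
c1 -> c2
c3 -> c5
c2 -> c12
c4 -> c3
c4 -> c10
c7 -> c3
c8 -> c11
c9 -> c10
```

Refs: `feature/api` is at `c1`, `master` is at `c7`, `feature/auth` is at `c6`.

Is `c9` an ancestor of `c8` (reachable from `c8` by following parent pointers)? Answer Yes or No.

Ancestors of c8: {c11, c12, c2, c5, c8}.
c9 is not in that set, so it is not an ancestor of c8.

No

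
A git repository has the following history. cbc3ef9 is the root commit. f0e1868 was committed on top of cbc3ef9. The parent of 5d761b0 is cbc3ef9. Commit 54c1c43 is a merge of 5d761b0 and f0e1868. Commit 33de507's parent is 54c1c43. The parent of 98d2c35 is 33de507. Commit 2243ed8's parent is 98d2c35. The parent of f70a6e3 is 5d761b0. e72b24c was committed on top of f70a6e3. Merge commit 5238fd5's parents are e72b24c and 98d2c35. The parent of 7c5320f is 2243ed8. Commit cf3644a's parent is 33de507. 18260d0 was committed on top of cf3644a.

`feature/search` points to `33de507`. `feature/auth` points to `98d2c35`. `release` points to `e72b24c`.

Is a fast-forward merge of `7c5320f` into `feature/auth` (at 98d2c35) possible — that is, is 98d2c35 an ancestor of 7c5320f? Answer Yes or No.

Yes

A fast-forward from 98d2c35 to 7c5320f is possible iff 98d2c35 is an ancestor of 7c5320f.
Ancestors of 7c5320f: {2243ed8, 33de507, 54c1c43, 5d761b0, 7c5320f, 98d2c35, cbc3ef9, f0e1868}.
98d2c35 is among them, so fast-forward is possible.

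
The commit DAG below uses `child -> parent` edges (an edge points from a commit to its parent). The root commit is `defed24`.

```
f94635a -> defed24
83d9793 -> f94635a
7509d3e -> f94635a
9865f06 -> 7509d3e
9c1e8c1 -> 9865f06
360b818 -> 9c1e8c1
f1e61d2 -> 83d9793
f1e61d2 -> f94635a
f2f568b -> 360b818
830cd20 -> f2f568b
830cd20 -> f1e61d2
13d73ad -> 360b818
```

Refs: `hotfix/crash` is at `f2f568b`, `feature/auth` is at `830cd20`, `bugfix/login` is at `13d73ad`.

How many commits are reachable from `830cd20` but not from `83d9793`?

Reachable from 830cd20: {360b818, 7509d3e, 830cd20, 83d9793, 9865f06, 9c1e8c1, defed24, f1e61d2, f2f568b, f94635a}.
Reachable from 83d9793: {83d9793, defed24, f94635a}.
In 830cd20's history but not 83d9793's: {360b818, 7509d3e, 830cd20, 9865f06, 9c1e8c1, f1e61d2, f2f568b} — 7 commits.

7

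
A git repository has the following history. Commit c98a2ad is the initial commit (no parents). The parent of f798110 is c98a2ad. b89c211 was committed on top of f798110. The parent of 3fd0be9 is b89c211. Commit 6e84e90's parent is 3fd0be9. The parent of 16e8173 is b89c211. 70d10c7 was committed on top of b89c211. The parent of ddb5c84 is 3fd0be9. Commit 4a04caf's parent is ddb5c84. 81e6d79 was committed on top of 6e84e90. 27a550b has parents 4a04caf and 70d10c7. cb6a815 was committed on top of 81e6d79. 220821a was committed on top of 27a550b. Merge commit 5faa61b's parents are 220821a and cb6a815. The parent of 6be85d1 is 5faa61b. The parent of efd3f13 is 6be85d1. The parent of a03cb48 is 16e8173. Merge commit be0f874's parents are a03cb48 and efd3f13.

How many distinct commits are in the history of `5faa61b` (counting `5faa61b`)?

13

Walking parent pointers from 5faa61b: reachable set = {220821a, 27a550b, 3fd0be9, 4a04caf, 5faa61b, 6e84e90, 70d10c7, 81e6d79, b89c211, c98a2ad, cb6a815, ddb5c84, f798110}.
That is 13 commits.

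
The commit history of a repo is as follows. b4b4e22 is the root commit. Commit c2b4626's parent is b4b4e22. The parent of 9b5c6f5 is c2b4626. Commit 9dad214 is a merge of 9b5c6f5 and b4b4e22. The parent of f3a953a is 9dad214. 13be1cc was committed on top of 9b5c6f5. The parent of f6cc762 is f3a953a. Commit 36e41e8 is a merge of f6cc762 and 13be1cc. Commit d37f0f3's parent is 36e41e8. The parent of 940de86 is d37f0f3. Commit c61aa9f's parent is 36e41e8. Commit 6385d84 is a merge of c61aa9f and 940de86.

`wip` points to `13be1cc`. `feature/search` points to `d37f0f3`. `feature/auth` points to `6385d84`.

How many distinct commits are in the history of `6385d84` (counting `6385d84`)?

Walking parent pointers from 6385d84: reachable set = {13be1cc, 36e41e8, 6385d84, 940de86, 9b5c6f5, 9dad214, b4b4e22, c2b4626, c61aa9f, d37f0f3, f3a953a, f6cc762}.
That is 12 commits.

12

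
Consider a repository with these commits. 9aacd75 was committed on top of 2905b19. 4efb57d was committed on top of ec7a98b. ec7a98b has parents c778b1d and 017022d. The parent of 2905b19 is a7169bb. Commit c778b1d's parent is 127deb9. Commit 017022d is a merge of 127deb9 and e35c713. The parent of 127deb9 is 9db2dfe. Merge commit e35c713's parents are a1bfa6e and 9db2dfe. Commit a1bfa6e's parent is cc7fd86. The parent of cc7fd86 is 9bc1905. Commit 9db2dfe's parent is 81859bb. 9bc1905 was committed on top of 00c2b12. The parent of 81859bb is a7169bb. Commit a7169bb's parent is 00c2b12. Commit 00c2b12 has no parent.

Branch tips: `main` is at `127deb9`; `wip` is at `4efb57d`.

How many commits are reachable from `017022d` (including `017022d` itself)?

Walking parent pointers from 017022d: reachable set = {00c2b12, 017022d, 127deb9, 81859bb, 9bc1905, 9db2dfe, a1bfa6e, a7169bb, cc7fd86, e35c713}.
That is 10 commits.

10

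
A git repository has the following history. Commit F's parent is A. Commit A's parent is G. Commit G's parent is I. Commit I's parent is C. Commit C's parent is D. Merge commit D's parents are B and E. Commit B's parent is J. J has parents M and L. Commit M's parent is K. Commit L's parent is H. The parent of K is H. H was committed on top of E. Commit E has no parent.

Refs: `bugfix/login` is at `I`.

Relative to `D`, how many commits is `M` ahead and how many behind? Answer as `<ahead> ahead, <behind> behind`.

Reachable from M: {E, H, K, M}.
Reachable from D: {B, D, E, H, J, K, L, M}.
Only in M's history (ahead): {} — 0.
Only in D's history (behind): {B, D, J, L} — 4.

0 ahead, 4 behind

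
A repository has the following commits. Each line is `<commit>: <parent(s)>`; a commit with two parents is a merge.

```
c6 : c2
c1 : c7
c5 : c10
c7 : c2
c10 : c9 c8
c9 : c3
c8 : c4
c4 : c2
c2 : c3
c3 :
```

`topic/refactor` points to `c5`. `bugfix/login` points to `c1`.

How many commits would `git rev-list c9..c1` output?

Reachable from c1: {c1, c2, c3, c7}.
Reachable from c9: {c3, c9}.
In c1's history but not c9's: {c1, c2, c7} — 3 commits.

3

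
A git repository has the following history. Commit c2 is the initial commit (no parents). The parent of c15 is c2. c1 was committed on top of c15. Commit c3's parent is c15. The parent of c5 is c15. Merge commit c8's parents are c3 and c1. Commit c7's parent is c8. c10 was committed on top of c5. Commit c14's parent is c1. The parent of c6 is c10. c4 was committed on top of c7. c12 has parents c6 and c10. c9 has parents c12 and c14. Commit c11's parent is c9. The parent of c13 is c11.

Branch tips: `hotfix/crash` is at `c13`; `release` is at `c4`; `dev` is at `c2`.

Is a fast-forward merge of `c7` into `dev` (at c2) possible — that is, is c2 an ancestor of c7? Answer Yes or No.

A fast-forward from c2 to c7 is possible iff c2 is an ancestor of c7.
Ancestors of c7: {c1, c15, c2, c3, c7, c8}.
c2 is among them, so fast-forward is possible.

Yes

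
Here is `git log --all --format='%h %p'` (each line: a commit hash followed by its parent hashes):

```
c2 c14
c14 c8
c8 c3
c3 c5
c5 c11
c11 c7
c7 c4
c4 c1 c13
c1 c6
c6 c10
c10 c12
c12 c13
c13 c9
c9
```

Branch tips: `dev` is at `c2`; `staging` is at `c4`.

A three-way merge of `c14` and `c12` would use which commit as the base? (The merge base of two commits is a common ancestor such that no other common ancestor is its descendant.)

c12

Ancestors of c14: {c1, c10, c11, c12, c13, c14, c3, c4, c5, c6, c7, c8, c9}.
Ancestors of c12: {c12, c13, c9}.
Common ancestors: {c12, c13, c9}.
Among these, c12 is not an ancestor of any other common ancestor — it is the merge base.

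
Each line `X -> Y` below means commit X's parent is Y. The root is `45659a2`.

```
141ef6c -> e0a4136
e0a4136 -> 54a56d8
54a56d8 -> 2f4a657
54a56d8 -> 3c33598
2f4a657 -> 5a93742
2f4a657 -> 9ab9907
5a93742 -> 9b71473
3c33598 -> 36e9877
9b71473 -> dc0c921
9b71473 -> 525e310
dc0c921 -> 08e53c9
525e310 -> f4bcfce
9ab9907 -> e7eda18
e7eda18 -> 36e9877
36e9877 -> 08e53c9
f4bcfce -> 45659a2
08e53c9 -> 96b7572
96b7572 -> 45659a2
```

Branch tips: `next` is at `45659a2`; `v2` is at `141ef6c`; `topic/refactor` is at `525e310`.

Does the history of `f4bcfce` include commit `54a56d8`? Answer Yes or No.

No

Ancestors of f4bcfce: {45659a2, f4bcfce}.
54a56d8 is not in that set, so it is not an ancestor of f4bcfce.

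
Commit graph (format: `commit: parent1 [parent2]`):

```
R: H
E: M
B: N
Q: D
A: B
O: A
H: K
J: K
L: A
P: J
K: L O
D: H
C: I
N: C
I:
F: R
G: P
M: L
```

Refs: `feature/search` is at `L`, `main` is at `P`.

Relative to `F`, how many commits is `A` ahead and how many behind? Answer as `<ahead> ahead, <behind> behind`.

Reachable from A: {A, B, C, I, N}.
Reachable from F: {A, B, C, F, H, I, K, L, N, O, R}.
Only in A's history (ahead): {} — 0.
Only in F's history (behind): {F, H, K, L, O, R} — 6.

0 ahead, 6 behind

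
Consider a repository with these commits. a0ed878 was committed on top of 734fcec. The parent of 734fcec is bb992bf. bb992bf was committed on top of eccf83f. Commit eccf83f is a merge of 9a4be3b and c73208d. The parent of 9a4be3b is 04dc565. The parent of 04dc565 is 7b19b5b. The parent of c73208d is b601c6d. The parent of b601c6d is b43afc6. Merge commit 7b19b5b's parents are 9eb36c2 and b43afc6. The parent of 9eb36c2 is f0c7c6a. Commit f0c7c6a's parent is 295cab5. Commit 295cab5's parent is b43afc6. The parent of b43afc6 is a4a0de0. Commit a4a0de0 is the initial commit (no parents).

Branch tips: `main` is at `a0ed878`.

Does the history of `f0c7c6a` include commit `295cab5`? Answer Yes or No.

Ancestors of f0c7c6a (commits reachable by following parents): {295cab5, a4a0de0, b43afc6, f0c7c6a}.
295cab5 is in that set, so it is an ancestor of f0c7c6a.

Yes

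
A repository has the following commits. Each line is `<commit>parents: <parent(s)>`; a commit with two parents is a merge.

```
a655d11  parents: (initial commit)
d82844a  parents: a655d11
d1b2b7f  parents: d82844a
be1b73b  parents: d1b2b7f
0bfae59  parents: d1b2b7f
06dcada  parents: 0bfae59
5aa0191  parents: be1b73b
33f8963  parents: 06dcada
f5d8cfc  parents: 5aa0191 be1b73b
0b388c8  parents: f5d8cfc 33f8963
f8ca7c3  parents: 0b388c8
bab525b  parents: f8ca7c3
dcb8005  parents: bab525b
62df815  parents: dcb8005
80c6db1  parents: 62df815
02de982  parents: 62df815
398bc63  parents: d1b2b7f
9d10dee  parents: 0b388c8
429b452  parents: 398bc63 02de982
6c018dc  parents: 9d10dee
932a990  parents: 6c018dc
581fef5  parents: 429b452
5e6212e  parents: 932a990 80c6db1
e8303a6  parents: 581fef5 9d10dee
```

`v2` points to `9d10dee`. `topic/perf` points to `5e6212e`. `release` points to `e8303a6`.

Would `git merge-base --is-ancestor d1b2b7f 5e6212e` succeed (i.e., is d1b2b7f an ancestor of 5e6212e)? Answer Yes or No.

Ancestors of 5e6212e (commits reachable by following parents): {06dcada, 0b388c8, 0bfae59, 33f8963, 5aa0191, 5e6212e, 62df815, 6c018dc, 80c6db1, 932a990, 9d10dee, a655d11, bab525b, be1b73b, d1b2b7f, d82844a, dcb8005, f5d8cfc, f8ca7c3}.
d1b2b7f is in that set, so it is an ancestor of 5e6212e.

Yes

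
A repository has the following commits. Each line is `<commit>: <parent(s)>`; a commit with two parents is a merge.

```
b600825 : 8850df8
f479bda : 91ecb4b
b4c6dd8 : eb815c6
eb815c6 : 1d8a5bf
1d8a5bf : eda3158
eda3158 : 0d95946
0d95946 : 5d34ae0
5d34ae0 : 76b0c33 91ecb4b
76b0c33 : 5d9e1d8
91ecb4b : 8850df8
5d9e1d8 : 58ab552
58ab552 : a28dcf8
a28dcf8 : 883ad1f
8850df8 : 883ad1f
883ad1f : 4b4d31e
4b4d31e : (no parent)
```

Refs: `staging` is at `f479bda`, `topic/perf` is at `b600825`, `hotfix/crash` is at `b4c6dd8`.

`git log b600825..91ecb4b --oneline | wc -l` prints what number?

Reachable from 91ecb4b: {4b4d31e, 883ad1f, 8850df8, 91ecb4b}.
Reachable from b600825: {4b4d31e, 883ad1f, 8850df8, b600825}.
In 91ecb4b's history but not b600825's: {91ecb4b} — 1 commit.

1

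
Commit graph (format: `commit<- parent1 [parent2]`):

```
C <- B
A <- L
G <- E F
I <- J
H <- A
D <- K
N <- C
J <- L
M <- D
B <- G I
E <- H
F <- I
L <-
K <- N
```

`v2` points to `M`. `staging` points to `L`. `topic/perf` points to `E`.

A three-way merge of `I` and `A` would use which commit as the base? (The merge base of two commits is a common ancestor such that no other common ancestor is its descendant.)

L

Ancestors of I: {I, J, L}.
Ancestors of A: {A, L}.
Common ancestors: {L}.
The only common ancestor is L, so it is the merge base.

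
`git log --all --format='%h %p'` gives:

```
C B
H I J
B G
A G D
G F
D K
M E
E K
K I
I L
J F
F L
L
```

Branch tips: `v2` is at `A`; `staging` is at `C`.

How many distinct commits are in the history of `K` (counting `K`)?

3

Walking parent pointers from K: reachable set = {I, K, L}.
That is 3 commits.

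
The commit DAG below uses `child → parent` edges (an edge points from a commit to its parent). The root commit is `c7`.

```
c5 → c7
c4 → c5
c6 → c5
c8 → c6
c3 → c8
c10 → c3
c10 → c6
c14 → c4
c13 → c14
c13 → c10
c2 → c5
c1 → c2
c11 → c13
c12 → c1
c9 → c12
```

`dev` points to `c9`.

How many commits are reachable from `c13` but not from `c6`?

6

Reachable from c13: {c10, c13, c14, c3, c4, c5, c6, c7, c8}.
Reachable from c6: {c5, c6, c7}.
In c13's history but not c6's: {c10, c13, c14, c3, c4, c8} — 6 commits.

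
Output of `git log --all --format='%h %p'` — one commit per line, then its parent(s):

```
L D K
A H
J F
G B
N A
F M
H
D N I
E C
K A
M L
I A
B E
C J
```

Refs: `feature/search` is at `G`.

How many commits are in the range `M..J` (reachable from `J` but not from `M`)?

2

Reachable from J: {A, D, F, H, I, J, K, L, M, N}.
Reachable from M: {A, D, H, I, K, L, M, N}.
In J's history but not M's: {F, J} — 2 commits.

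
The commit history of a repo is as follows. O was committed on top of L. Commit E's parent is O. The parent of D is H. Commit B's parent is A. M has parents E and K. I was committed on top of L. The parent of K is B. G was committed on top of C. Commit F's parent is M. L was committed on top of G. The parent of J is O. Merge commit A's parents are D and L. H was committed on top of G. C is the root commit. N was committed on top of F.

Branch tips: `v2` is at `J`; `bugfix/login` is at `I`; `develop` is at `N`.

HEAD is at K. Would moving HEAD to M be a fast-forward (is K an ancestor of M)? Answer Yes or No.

Yes

A fast-forward from K to M is possible iff K is an ancestor of M.
Ancestors of M: {A, B, C, D, E, G, H, K, L, M, O}.
K is among them, so fast-forward is possible.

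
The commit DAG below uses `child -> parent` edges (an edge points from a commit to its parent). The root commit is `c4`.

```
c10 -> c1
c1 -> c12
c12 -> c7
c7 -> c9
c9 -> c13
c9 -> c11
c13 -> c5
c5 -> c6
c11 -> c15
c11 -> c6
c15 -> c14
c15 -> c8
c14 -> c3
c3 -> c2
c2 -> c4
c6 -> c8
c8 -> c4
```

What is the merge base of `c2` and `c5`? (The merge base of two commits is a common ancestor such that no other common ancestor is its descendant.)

Ancestors of c2: {c2, c4}.
Ancestors of c5: {c4, c5, c6, c8}.
Common ancestors: {c4}.
The only common ancestor is c4, so it is the merge base.

c4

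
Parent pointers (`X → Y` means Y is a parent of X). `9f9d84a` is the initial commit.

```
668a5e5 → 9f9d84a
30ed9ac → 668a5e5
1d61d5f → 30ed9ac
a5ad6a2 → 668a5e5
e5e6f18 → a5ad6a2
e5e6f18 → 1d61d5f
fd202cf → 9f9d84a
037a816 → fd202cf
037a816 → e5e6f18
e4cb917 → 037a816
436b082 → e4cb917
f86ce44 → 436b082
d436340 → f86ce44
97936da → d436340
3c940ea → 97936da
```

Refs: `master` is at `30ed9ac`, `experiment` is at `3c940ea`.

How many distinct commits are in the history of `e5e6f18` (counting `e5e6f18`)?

Walking parent pointers from e5e6f18: reachable set = {1d61d5f, 30ed9ac, 668a5e5, 9f9d84a, a5ad6a2, e5e6f18}.
That is 6 commits.

6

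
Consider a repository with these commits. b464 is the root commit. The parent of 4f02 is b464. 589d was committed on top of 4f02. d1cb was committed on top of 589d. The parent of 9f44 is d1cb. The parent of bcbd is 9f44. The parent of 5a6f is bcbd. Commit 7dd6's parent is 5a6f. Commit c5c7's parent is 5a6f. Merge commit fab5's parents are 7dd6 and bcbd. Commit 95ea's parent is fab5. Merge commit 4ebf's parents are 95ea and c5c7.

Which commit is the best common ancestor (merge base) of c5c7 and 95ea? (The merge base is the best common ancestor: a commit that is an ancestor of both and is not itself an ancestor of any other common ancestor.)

Ancestors of c5c7: {4f02, 589d, 5a6f, 9f44, b464, bcbd, c5c7, d1cb}.
Ancestors of 95ea: {4f02, 589d, 5a6f, 7dd6, 95ea, 9f44, b464, bcbd, d1cb, fab5}.
Common ancestors: {4f02, 589d, 5a6f, 9f44, b464, bcbd, d1cb}.
Among these, 5a6f is not an ancestor of any other common ancestor — it is the merge base.

5a6f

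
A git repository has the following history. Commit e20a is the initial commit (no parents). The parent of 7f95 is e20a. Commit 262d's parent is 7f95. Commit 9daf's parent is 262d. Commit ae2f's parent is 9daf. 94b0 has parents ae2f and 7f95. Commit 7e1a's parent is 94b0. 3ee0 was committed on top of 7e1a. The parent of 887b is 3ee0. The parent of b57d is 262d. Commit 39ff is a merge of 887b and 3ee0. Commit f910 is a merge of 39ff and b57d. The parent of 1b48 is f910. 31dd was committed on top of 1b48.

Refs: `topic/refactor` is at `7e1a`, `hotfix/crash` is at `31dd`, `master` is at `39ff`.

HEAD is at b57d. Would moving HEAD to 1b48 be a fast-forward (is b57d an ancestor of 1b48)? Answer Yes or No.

A fast-forward from b57d to 1b48 is possible iff b57d is an ancestor of 1b48.
Ancestors of 1b48: {1b48, 262d, 39ff, 3ee0, 7e1a, 7f95, 887b, 94b0, 9daf, ae2f, b57d, e20a, f910}.
b57d is among them, so fast-forward is possible.

Yes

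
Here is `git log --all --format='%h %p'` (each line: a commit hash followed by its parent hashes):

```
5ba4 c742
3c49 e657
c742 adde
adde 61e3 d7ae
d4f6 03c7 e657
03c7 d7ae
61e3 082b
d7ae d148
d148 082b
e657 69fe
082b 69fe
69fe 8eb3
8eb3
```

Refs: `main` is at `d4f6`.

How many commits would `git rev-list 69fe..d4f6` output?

Reachable from d4f6: {03c7, 082b, 69fe, 8eb3, d148, d4f6, d7ae, e657}.
Reachable from 69fe: {69fe, 8eb3}.
In d4f6's history but not 69fe's: {03c7, 082b, d148, d4f6, d7ae, e657} — 6 commits.

6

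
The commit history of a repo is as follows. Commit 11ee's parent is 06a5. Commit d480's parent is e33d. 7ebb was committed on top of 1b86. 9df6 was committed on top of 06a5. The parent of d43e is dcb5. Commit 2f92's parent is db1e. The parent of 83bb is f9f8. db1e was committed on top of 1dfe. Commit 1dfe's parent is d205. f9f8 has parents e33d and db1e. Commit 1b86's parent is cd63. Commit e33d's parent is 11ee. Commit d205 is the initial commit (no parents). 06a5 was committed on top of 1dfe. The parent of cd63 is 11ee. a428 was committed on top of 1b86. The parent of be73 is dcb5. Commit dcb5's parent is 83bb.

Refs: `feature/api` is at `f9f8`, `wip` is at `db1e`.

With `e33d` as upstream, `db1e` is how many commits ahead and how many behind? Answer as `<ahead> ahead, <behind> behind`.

1 ahead, 3 behind

Reachable from db1e: {1dfe, d205, db1e}.
Reachable from e33d: {06a5, 11ee, 1dfe, d205, e33d}.
Only in db1e's history (ahead): {db1e} — 1.
Only in e33d's history (behind): {06a5, 11ee, e33d} — 3.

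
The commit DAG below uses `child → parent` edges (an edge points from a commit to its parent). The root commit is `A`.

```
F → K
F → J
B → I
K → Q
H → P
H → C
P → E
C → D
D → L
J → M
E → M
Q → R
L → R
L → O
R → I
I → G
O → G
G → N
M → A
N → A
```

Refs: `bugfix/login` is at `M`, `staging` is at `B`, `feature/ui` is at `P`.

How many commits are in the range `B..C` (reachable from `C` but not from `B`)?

Reachable from C: {A, C, D, G, I, L, N, O, R}.
Reachable from B: {A, B, G, I, N}.
In C's history but not B's: {C, D, L, O, R} — 5 commits.

5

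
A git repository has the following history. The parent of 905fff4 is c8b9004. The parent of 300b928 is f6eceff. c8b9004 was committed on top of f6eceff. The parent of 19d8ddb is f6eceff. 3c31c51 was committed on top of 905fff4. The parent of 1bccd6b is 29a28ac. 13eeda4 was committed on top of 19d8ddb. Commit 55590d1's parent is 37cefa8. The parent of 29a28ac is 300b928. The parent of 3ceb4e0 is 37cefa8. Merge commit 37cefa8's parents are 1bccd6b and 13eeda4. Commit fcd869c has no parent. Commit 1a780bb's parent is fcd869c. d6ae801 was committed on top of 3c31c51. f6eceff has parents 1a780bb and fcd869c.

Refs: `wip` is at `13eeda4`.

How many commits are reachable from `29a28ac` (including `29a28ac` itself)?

5

Walking parent pointers from 29a28ac: reachable set = {1a780bb, 29a28ac, 300b928, f6eceff, fcd869c}.
That is 5 commits.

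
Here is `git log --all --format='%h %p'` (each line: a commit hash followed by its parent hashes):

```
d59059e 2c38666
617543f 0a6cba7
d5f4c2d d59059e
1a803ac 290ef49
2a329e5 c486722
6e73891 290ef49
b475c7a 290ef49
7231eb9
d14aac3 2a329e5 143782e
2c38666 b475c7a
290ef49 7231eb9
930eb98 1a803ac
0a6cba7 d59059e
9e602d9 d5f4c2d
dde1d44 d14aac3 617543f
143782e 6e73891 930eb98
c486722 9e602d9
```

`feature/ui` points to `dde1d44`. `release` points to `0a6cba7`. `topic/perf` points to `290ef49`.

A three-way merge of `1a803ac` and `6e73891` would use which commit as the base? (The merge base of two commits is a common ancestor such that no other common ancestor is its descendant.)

Ancestors of 1a803ac: {1a803ac, 290ef49, 7231eb9}.
Ancestors of 6e73891: {290ef49, 6e73891, 7231eb9}.
Common ancestors: {290ef49, 7231eb9}.
Among these, 290ef49 is not an ancestor of any other common ancestor — it is the merge base.

290ef49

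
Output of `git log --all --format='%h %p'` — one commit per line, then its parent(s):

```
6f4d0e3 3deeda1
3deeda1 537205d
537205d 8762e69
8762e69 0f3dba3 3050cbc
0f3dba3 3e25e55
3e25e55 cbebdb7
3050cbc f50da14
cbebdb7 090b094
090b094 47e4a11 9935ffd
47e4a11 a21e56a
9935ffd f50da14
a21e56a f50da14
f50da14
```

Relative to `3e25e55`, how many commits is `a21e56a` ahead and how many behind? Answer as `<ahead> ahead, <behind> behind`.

Reachable from a21e56a: {a21e56a, f50da14}.
Reachable from 3e25e55: {090b094, 3e25e55, 47e4a11, 9935ffd, a21e56a, cbebdb7, f50da14}.
Only in a21e56a's history (ahead): {} — 0.
Only in 3e25e55's history (behind): {090b094, 3e25e55, 47e4a11, 9935ffd, cbebdb7} — 5.

0 ahead, 5 behind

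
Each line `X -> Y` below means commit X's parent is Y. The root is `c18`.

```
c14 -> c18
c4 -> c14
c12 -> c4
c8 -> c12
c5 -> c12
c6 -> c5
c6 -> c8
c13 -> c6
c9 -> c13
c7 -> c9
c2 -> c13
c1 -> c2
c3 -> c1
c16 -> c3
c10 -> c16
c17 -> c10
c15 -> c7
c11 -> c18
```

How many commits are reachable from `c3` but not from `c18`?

Reachable from c3: {c1, c12, c13, c14, c18, c2, c3, c4, c5, c6, c8}.
Reachable from c18: {c18}.
In c3's history but not c18's: {c1, c12, c13, c14, c2, c3, c4, c5, c6, c8} — 10 commits.

10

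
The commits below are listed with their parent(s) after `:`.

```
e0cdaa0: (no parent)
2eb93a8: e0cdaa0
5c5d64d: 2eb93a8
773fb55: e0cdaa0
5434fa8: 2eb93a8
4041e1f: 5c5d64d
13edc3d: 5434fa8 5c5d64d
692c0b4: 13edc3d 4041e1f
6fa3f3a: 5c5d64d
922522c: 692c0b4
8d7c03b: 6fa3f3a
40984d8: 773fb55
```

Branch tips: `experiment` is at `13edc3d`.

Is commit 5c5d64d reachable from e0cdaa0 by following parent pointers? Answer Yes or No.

Ancestors of e0cdaa0: {e0cdaa0}.
5c5d64d is not in that set, so it is not an ancestor of e0cdaa0.

No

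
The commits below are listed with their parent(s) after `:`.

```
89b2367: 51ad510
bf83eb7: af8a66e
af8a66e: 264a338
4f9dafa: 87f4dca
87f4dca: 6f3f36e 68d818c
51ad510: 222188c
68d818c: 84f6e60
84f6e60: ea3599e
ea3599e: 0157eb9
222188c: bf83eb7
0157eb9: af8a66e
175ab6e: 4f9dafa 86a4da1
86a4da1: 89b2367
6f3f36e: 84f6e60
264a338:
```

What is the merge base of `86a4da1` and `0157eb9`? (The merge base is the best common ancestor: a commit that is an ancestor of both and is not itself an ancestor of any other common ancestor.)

af8a66e

Ancestors of 86a4da1: {222188c, 264a338, 51ad510, 86a4da1, 89b2367, af8a66e, bf83eb7}.
Ancestors of 0157eb9: {0157eb9, 264a338, af8a66e}.
Common ancestors: {264a338, af8a66e}.
Among these, af8a66e is not an ancestor of any other common ancestor — it is the merge base.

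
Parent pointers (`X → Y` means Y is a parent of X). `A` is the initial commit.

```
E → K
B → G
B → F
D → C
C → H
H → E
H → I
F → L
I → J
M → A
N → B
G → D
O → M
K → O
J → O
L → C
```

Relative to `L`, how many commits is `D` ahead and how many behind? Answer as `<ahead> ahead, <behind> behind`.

Reachable from D: {A, C, D, E, H, I, J, K, M, O}.
Reachable from L: {A, C, E, H, I, J, K, L, M, O}.
Only in D's history (ahead): {D} — 1.
Only in L's history (behind): {L} — 1.

1 ahead, 1 behind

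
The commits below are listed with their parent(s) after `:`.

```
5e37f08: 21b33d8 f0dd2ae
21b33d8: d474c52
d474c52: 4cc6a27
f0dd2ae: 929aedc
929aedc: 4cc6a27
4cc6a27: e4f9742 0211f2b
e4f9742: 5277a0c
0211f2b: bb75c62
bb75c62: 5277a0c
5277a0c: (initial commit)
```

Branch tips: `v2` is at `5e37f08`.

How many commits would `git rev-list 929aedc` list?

Walking parent pointers from 929aedc: reachable set = {0211f2b, 4cc6a27, 5277a0c, 929aedc, bb75c62, e4f9742}.
That is 6 commits.

6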